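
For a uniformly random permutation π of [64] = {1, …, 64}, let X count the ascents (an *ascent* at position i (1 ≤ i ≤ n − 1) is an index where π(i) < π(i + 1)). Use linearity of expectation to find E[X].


Write X = Σ X_I over i = 1, …, 63, with X_I the indicator of one ascent.
There are 63 indicators.
For each fixed i, the pair (π(i), π(i+1)) is a uniformly random ordered pair of distinct values from {1, …, 64}; by symmetry P[π(i) < π(i+1)] = 1/2.
By linearity: E[X] = 63 · (1/2) = (64 − 1) · (1/2) = 63/2 ≈ 31.50000.

E[X] = 63/2 = 31.50000.


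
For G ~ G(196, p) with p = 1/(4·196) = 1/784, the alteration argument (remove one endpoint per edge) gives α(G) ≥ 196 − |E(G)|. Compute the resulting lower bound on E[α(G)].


E[|E(G)|] = C(196, 2)·p = 19110 · (1/784) = 195/8.
E[α(G)] ≥ n − E[|E(G)|] = 196 − 195/8 = 1373/8.
Numerically: ≈ 171.6250.
(This is only a lower bound; the true E[α(G)] may be larger.)

E[α(G)] ≥ 1373/8 ≈ 171.6250.


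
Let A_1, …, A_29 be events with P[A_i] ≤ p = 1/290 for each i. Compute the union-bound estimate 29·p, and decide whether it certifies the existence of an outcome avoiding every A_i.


Union bound: P[∪_{i=1}^{29} A_i] ≤ Σ_i P[A_i] ≤ 29·p = 29·(1/290) = 1/10.
Numerically: 1/10 ≈ 0.1000000.
Is 1/10 < 1? YES.
Since P[∪ A_i] ≤ 1/10 < 1, the complement has P[∩ A_i^c] ≥ 1 − 1/10 = 9/10 > 0, so some outcome avoids every A_i.

29·p = 1/10 ≈ 0.1000000; existence CERTIFIED by the union bound.


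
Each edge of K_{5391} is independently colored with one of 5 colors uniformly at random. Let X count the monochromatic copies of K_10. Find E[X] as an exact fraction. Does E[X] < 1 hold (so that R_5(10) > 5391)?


E[X] = C(5391, 10) · 5^{1 − 45} = 5666344714787188828795213697883 · 5^{−44} = 5666344714787188828795213697883/5684341886080801486968994140625.
As a reduced fraction: E[X] = 5666344714787188828795213697883/5684341886080801486968994140625 ≈ 0.9968.
Is E[X] < 1? YES.
Since E[X] < 1, there exists a 5-coloring of K_{5391} with no monochromatic K_10; hence R_5(10) > 5391.

E[X] = 5666344714787188828795213697883/5684341886080801486968994140625 ≈ 0.9968; E[X] < 1, so R_5(10) > 5391.


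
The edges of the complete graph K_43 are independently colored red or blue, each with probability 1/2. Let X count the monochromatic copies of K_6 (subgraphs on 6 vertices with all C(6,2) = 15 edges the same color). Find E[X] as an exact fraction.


Let X = Σ_S X_S over the C(43, 6) = 6096454 subsets S of size 6, where X_S = 1 if the K_6 on S is monochromatic.
For a fixed S, the K_6 on S has C(6, 2) = 15 edges. P[all 15 edges red] = (1/2)^15, and likewise for blue, so P[monochromatic] = 2·(1/2)^15 = 2^{1 − 15} = 1/16384.
By linearity of expectation: E[X] = C(43, 6) · 2^{1 − 15} = 6096454 · 1/16384 = 3048227/8192.
Numerically: E[X] ≈ 372.098022.

E[X] = C(43,6)·2^(1−C(6,2)) = 3048227/8192 ≈ 372.098022.


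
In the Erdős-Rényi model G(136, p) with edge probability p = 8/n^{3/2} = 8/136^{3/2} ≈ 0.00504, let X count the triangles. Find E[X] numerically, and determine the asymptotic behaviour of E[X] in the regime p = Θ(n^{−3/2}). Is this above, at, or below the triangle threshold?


Number of potential triangles: C(136, 3) = 410040.
Each occurs with probability p³ ≈ (0.00504)³ ≈ 1.28335e-07.
By linearity: E[X] = C(136, 3)·p³ ≈ 410040 · 1.28335e-07 ≈ 0.053.
Since α = 3/2 > 1, p = c/n^{3/2} = o(1/n) is below the triangle threshold p ~ 1/n. Asymptotically E[X] ~ (c³/6)·n^{3(1−α)} = (8³/6)·n^{-1.5} → 0, so by Markov's inequality G has no triangles w.h.p.

E[X] ≈ 0.053; in regime p = Θ(1/n^{3/2}) E[X] tends to 0 (below the triangle threshold p ~ 1/n).


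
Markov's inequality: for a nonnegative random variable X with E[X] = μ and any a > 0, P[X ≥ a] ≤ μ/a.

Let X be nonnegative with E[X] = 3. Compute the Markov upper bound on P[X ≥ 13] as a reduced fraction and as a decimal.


μ = E[X] = 3, a = 13.
Markov: P[X ≥ 13] ≤ μ/a = (3)/13 = 3/13.
Numerically: ≈ 0.2308.
(Since a = 13 > μ = 3.0000, the bound 3/13 is < 1 and informative.)

P[X ≥ 13] ≤ 3/13 ≈ 0.2308.


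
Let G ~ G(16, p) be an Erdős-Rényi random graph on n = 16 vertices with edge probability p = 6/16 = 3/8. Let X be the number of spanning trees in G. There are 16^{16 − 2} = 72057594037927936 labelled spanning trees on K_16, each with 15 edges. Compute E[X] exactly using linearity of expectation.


K_16 has 16^{16 − 2} = 72057594037927936 labelled spanning trees.
For each such spanning tree H, let X_H = 1 if all 15 edges of H are present in G. Then P[X_H = 1] = p^{15} = (3/8)^{15} = 14348907/35184372088832.
By linearity: E[X] = Σ_H E[X_H] = 72057594037927936 · p^{15} = 72057594037927936 · 14348907/35184372088832 = 29386561536.
Numerically: E[X] ≈ 2.939e+10.

E[X] = 72057594037927936 · (3/8)^{15} = 29386561536 ≈ 2.939e+10.


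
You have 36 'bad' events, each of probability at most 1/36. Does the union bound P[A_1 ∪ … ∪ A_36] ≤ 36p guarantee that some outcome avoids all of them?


Union bound: P[∪_{i=1}^{36} A_i] ≤ Σ_i P[A_i] ≤ 36·p = 36·(1/36) = 1.
Numerically: 1 ≈ 1.00000.
Is 1 < 1? NO.
Since the bound 1 is ≥ 1, the union bound is uninformative here; it does NOT by itself certify existence.

36·p = 1 ≈ 1.00000; existence NOT certified by the union bound.


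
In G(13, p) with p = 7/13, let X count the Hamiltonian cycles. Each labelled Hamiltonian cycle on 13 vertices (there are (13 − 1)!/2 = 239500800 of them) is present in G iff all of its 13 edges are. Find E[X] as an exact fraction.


K_13 has (13 − 1)!/2 = 239500800 labelled Hamiltonian cycles.
For each such Hamiltonian cycle H, let X_H = 1 if all 13 edges of H are present in G. Then P[X_H = 1] = p^{13} = (7/13)^{13} = 96889010407/302875106592253.
By linearity: E[X] = Σ_H E[X_H] = 239500800 · p^{13} = 239500800 · 96889010407/302875106592253 = 23204995503684825600/302875106592253.
Numerically: E[X] ≈ 76615.7.

E[X] = 239500800 · (7/13)^{13} = 23204995503684825600/302875106592253 ≈ 76615.7.


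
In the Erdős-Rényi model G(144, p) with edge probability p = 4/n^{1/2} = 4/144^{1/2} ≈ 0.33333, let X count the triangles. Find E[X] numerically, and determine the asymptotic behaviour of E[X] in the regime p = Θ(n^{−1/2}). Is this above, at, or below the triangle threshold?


Number of potential triangles: C(144, 3) = 487344.
Each occurs with probability p³ ≈ (0.33333)³ ≈ 3.7037037e-02.
By linearity: E[X] = C(144, 3)·p³ ≈ 487344 · 3.7037037e-02 ≈ 18049.77778.
Since α = 1/2 < 1, p = c/n^{1/2} ≫ 1/n is above the triangle threshold p ~ 1/n. Asymptotically E[X] ~ (c³/6)·n^{3(1−α)} = (4³/6)·n^{1.5} → ∞; triangles are abundant w.h.p.

E[X] ≈ 18049.77778; in regime p = Θ(1/n^{1/2}) E[X] diverges (above the triangle threshold p ~ 1/n).


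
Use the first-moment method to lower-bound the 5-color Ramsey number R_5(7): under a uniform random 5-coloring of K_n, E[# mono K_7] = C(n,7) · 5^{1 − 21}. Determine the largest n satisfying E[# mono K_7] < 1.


We need C(n, 7) · 5^{1 − 21} < 1, i.e. C(n, 7) < 5^{21 − 1} = 95367431640625.
Check values of n near the boundary:
  n = 337: C(337, 7) = 91989916924632; 91989916924632 < 95367431640625? YES
  n = 338: C(338, 7) = 93935323022736; 93935323022736 < 95367431640625? YES
  n = 339: C(339, 7) = 95915887062372; 95915887062372 < 95367431640625? NO
  n = 340: C(340, 7) = 97932136940560; 97932136940560 < 95367431640625? NO
  n = 341: C(341, 7) = 99984606876440; 99984606876440 < 95367431640625? NO
The largest n with C(n, 7) < 95367431640625 is n = 338 (where E[X] = 93935323022736/95367431640625 ≈ 0.9849833). Hence R_5(7) > 338, i.e. R_5(7) ≥ 339.

Largest n = 338; hence R_5(7) > 338.


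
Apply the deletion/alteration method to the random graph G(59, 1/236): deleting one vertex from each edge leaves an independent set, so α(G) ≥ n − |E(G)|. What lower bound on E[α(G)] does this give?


E[|E(G)|] = C(59, 2)·p = 1711 · (1/236) = 29/4.
E[α(G)] ≥ n − E[|E(G)|] = 59 − 29/4 = 207/4.
Numerically: ≈ 51.75000.
(This is only a lower bound; the true E[α(G)] may be larger.)

E[α(G)] ≥ 207/4 ≈ 51.75000.


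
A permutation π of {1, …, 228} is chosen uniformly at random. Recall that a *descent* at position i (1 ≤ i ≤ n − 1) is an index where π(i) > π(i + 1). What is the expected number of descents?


Write X = Σ X_I over i = 1, …, 227, with X_I the indicator of one descent.
There are 227 indicators.
For each fixed i, the pair (π(i), π(i+1)) is a uniformly random ordered pair of distinct values from {1, …, 228}; by symmetry P[π(i) > π(i+1)] = 1/2.
By linearity: E[X] = 227 · (1/2) = (228 − 1) · (1/2) = 227/2 ≈ 113.500.

E[X] = 227/2 = 113.500.


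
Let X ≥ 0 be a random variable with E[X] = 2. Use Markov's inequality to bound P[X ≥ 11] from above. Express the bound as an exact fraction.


μ = E[X] = 2, a = 11.
Markov: P[X ≥ 11] ≤ μ/a = (2)/11 = 2/11.
Numerically: ≈ 0.181818.
(Since a = 11 > μ = 2.000000, the bound 2/11 is < 1 and informative.)

P[X ≥ 11] ≤ 2/11 ≈ 0.181818.


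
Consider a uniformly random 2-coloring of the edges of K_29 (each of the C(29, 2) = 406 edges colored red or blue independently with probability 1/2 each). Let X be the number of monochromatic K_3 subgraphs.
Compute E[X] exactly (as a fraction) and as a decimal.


Let X = Σ_S X_S over the C(29, 3) = 3654 subsets S of size 3, where X_S = 1 if the K_3 on S is monochromatic.
For a fixed S, the K_3 on S has C(3, 2) = 3 edges. P[all 3 edges red] = (1/2)^3, and likewise for blue, so P[monochromatic] = 2·(1/2)^3 = 2^{1 − 3} = 1/4.
Summing: E[X] = C(29, 3) · 2^{1 − 3} = 3654 · 1/4 = 1827/2.
Numerically: E[X] ≈ 913.5000.

E[X] = C(29,3)·2^(1−C(3,2)) = 1827/2 ≈ 913.5000.


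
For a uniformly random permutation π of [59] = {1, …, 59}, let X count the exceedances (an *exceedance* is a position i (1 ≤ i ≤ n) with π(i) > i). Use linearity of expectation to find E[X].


Write X = Σ_{i=1}^{59} X_i, where X_i = 1_{π(i) > i}.
For each fixed i, π(i) is uniform over {1, …, 59} (marginal of a uniform permutation), so P[π(i) > i] = (n − i)/n. Summing: Σ_{i=1}^{59} (n − i)/n = (0 + 1 + … + 58)/59 = 59(59 − 1)/(2·59) = (59 − 1)/2.
Hence E[X] = Σ_{i=1}^{59} (59 − i)/59 = 29 ≈ 29.000000.

E[X] = 29 = 29.000000.


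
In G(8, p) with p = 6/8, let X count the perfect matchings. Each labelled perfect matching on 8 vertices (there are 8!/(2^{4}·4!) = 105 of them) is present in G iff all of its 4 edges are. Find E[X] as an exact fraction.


K_8 has 8!/(2^{4}·4!) = 105 labelled perfect matchings.
For each such perfect matching H, let X_H = 1 if all 4 edges of H are present in G. Then P[X_H = 1] = p^{4} = (3/4)^{4} = 81/256.
By linearity: E[X] = Σ_H E[X_H] = 105 · p^{4} = 105 · 81/256 = 8505/256.
Numerically: E[X] ≈ 33.22.

E[X] = 105 · (3/4)^{4} = 8505/256 ≈ 33.22.


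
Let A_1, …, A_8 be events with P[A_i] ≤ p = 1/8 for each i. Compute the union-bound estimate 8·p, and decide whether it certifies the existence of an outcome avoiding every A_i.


Union bound: P[∪_{i=1}^{8} A_i] ≤ Σ_i P[A_i] ≤ 8·p = 8·(1/8) = 1.
Numerically: 1 ≈ 1.000000.
Is 1 < 1? NO.
Since the bound 1 is ≥ 1, the union bound is uninformative here; it does NOT by itself certify existence.

8·p = 1 ≈ 1.000000; existence NOT certified by the union bound.


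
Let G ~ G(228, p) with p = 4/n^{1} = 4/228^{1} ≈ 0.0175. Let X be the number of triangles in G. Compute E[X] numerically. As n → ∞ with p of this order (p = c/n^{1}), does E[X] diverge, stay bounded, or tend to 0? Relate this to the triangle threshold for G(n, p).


Number of potential triangles: C(228, 3) = 1949476.
Each occurs with probability p³ ≈ (0.0175)³ ≈ 5.39977e-06.
By linearity: E[X] = C(228, 3)·p³ ≈ 1949476 · 5.39977e-06 ≈ 10.527.
Here α = 1, so p = 4/n is exactly at the triangle threshold p ~ 1/n. Asymptotically E[X] → c³/6 = 4³/6 = 32/3 ≈ 10.667, a bounded constant. In this regime the triangle count is asymptotically Poisson(c³/6).

E[X] ≈ 10.527; in regime p = Θ(1/n^{1}) E[X] stays bounded (at the triangle threshold p ~ 1/n).


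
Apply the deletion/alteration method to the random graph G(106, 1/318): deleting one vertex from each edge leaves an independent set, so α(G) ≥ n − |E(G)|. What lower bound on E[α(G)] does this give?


E[|E(G)|] = C(106, 2)·p = 5565 · (1/318) = 35/2.
E[α(G)] ≥ n − E[|E(G)|] = 106 − 35/2 = 177/2.
Numerically: ≈ 88.500000.
(This is only a lower bound; the true E[α(G)] may be larger.)

E[α(G)] ≥ 177/2 ≈ 88.500000.


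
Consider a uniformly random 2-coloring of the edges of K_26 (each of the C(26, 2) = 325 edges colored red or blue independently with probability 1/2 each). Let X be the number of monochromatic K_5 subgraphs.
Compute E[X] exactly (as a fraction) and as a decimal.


Let X = Σ_S X_S over the C(26, 5) = 65780 subsets S of size 5, where X_S = 1 if the K_5 on S is monochromatic.
For a fixed S, the K_5 on S has C(5, 2) = 10 edges. P[all 10 edges red] = (1/2)^10, and likewise for blue, so P[monochromatic] = 2·(1/2)^10 = 2^{1 − 10} = 1/512.
Summing: E[X] = C(26, 5) · 2^{1 − 10} = 65780 · 1/512 = 16445/128.
Numerically: E[X] ≈ 128.477.

E[X] = C(26,5)·2^(1−C(5,2)) = 16445/128 ≈ 128.477.


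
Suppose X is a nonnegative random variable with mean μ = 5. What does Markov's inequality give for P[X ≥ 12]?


μ = E[X] = 5, a = 12.
Markov: P[X ≥ 12] ≤ μ/a = (5)/12 = 5/12.
Numerically: ≈ 0.416667.
(Since a = 12 > μ = 5.000000, the bound 5/12 is < 1 and informative.)

P[X ≥ 12] ≤ 5/12 ≈ 0.416667.


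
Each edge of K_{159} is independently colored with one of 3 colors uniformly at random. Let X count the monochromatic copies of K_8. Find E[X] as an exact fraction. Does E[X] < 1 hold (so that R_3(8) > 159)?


E[X] = C(159, 8) · 3^{1 − 28} = 8471208603429 · 3^{−27} = 8471208603429/7625597484987.
As a reduced fraction: E[X] = 941245400381/847288609443 ≈ 1.111.
Is E[X] < 1? NO.
Since E[X] ≥ 1, the first-moment bound is inconclusive at n = 159; it does NOT by itself certify R_3(8) > 159.

E[X] = 941245400381/847288609443 ≈ 1.111; E[X] ≥ 1; first-moment method inconclusive here.


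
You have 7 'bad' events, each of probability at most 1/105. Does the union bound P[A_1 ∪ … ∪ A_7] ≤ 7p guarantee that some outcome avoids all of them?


Union bound: P[∪_{i=1}^{7} A_i] ≤ Σ_i P[A_i] ≤ 7·p = 7·(1/105) = 1/15.
Numerically: 1/15 ≈ 0.066667.
Is 1/15 < 1? YES.
Since P[∪ A_i] ≤ 1/15 < 1, the complement has P[∩ A_i^c] ≥ 1 − 1/15 = 14/15 > 0, so some outcome avoids every A_i.

7·p = 1/15 ≈ 0.066667; existence CERTIFIED by the union bound.


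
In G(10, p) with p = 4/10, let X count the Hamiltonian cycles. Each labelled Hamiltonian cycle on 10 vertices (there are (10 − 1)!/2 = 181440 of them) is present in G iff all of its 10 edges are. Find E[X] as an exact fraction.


K_10 has (10 − 1)!/2 = 181440 labelled Hamiltonian cycles.
For each such Hamiltonian cycle H, let X_H = 1 if all 10 edges of H are present in G. Then P[X_H = 1] = p^{10} = (2/5)^{10} = 1024/9765625.
By linearity: E[X] = Σ_H E[X_H] = 181440 · p^{10} = 181440 · 1024/9765625 = 37158912/1953125.
Numerically: E[X] ≈ 19.025.

E[X] = 181440 · (2/5)^{10} = 37158912/1953125 ≈ 19.025.


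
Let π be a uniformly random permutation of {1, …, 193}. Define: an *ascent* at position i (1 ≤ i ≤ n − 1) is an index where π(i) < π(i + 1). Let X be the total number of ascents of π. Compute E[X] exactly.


Write X = Σ X_I over i = 1, …, 192, with X_I the indicator of one ascent.
There are 192 indicators.
For each fixed i, the pair (π(i), π(i+1)) is a uniformly random ordered pair of distinct values from {1, …, 193}; by symmetry P[π(i) < π(i+1)] = 1/2.
By linearity: E[X] = 192 · (1/2) = (193 − 1) · (1/2) = 96 ≈ 96.00000.

E[X] = 96 = 96.00000.


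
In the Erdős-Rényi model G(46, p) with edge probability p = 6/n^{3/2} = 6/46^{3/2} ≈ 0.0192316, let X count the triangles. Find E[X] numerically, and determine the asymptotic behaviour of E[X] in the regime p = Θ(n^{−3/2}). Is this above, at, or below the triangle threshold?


Number of potential triangles: C(46, 3) = 15180.
Each occurs with probability p³ ≈ (0.0192316)³ ≈ 7.11284768e-06.
By linearity: E[X] = C(46, 3)·p³ ≈ 15180 · 7.11284768e-06 ≈ 0.107973.
Since α = 3/2 > 1, p = c/n^{3/2} = o(1/n) is below the triangle threshold p ~ 1/n. Asymptotically E[X] ~ (c³/6)·n^{3(1−α)} = (6³/6)·n^{-1.5} → 0, so by Markov's inequality G has no triangles w.h.p.

E[X] ≈ 0.107973; in regime p = Θ(1/n^{3/2}) E[X] tends to 0 (below the triangle threshold p ~ 1/n).


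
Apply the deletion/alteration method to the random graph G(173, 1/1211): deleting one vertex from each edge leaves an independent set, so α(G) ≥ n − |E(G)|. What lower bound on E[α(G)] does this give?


E[|E(G)|] = C(173, 2)·p = 14878 · (1/1211) = 86/7.
E[α(G)] ≥ n − E[|E(G)|] = 173 − 86/7 = 1125/7.
Numerically: ≈ 160.71429.
(This is only a lower bound; the true E[α(G)] may be larger.)

E[α(G)] ≥ 1125/7 ≈ 160.71429.


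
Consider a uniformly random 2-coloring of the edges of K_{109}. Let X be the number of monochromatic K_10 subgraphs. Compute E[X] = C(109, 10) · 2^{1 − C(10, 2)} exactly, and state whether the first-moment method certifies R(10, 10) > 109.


E[X] = C(109, 10) · 2^{1 − 45} = 42634215112710 · 2^{−44} = 42634215112710/17592186044416.
As a reduced fraction: E[X] = 21317107556355/8796093022208 ≈ 2.423.
Is E[X] < 1? NO.
Since E[X] ≥ 1, the first-moment bound is inconclusive at n = 109; it does NOT by itself certify R(10, 10) > 109.

E[X] = 21317107556355/8796093022208 ≈ 2.423; E[X] ≥ 1; first-moment method inconclusive here.


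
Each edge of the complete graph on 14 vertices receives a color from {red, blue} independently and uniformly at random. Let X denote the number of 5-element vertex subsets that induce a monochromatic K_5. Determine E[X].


Let X = Σ_S X_S over the C(14, 5) = 2002 subsets S of size 5, where X_S = 1 if the K_5 on S is monochromatic.
For a fixed S, the K_5 on S has C(5, 2) = 10 edges. P[all 10 edges red] = (1/2)^10, and likewise for blue, so P[monochromatic] = 2·(1/2)^10 = 2^{1 − 10} = 1/512.
By linearity: E[X] = C(14, 5) · 2^{1 − 10} = 2002 · 1/512 = 1001/256.
Numerically: E[X] ≈ 3.91016.

E[X] = C(14,5)·2^(1−C(5,2)) = 1001/256 ≈ 3.91016.


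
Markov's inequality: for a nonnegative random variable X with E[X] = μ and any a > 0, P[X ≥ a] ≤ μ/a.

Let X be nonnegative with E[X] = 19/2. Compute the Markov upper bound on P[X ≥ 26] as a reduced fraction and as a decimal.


μ = E[X] = 19/2, a = 26.
Markov: P[X ≥ 26] ≤ μ/a = (19/2)/26 = 19/52.
Numerically: ≈ 0.36538.
(Since a = 26 > μ = 9.50000, the bound 19/52 is < 1 and informative.)

P[X ≥ 26] ≤ 19/52 ≈ 0.36538.


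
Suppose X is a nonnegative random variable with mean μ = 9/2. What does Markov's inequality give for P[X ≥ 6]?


μ = E[X] = 9/2, a = 6.
Markov: P[X ≥ 6] ≤ μ/a = (9/2)/6 = 3/4.
Numerically: ≈ 0.7500.
(Since a = 6 > μ = 4.5000, the bound 3/4 is < 1 and informative.)

P[X ≥ 6] ≤ 3/4 ≈ 0.7500.


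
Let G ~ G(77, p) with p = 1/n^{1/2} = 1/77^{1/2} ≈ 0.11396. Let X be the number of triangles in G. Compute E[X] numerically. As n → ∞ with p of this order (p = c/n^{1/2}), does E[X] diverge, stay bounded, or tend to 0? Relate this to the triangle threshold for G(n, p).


Number of potential triangles: C(77, 3) = 73150.
Each occurs with probability p³ ≈ (0.11396)³ ≈ 1.4800075e-03.
By linearity: E[X] = C(77, 3)·p³ ≈ 73150 · 1.4800075e-03 ≈ 108.26255.
Since α = 1/2 < 1, p = c/n^{1/2} ≫ 1/n is above the triangle threshold p ~ 1/n. Asymptotically E[X] ~ (c³/6)·n^{3(1−α)} = (1³/6)·n^{1.5} → ∞; triangles are abundant w.h.p.

E[X] ≈ 108.26255; in regime p = Θ(1/n^{1/2}) E[X] diverges (above the triangle threshold p ~ 1/n).


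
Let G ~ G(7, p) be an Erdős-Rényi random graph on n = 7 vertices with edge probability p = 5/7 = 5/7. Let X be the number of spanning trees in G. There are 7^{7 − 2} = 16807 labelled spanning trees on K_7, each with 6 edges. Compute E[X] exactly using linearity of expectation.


K_7 has 7^{7 − 2} = 16807 labelled spanning trees.
For each such spanning tree H, let X_H = 1 if all 6 edges of H are present in G. Then P[X_H = 1] = p^{6} = (5/7)^{6} = 15625/117649.
By linearity of expectation: E[X] = Σ_H E[X_H] = 16807 · p^{6} = 16807 · 15625/117649 = 15625/7.
Numerically: E[X] ≈ 2232.14.

E[X] = 16807 · (5/7)^{6} = 15625/7 ≈ 2232.14.


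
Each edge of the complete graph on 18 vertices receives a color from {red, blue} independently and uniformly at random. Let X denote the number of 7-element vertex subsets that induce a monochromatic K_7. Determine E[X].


Let X = Σ_S X_S over the C(18, 7) = 31824 subsets S of size 7, where X_S = 1 if the K_7 on S is monochromatic.
For a fixed S, the K_7 on S has C(7, 2) = 21 edges. P[all 21 edges red] = (1/2)^21, and likewise for blue, so P[monochromatic] = 2·(1/2)^21 = 2^{1 − 21} = 1/1048576.
Summing: E[X] = C(18, 7) · 2^{1 − 21} = 31824 · 1/1048576 = 1989/65536.
Numerically: E[X] ≈ 0.0303.

E[X] = C(18,7)·2^(1−C(7,2)) = 1989/65536 ≈ 0.0303.


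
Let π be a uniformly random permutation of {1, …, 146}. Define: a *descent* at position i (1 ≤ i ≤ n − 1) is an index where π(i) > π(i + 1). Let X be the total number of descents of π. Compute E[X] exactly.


Write X = Σ X_I over i = 1, …, 145, with X_I the indicator of one descent.
There are 145 indicators.
For each fixed i, the pair (π(i), π(i+1)) is a uniformly random ordered pair of distinct values from {1, …, 146}; by symmetry P[π(i) > π(i+1)] = 1/2.
By linearity: E[X] = 145 · (1/2) = (146 − 1) · (1/2) = 145/2 ≈ 72.50000.

E[X] = 145/2 = 72.50000.


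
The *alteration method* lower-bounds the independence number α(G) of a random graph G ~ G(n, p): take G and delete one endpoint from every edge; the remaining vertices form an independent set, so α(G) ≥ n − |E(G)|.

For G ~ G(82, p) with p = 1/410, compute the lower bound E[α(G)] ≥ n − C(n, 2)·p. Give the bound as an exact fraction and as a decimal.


E[|E(G)|] = C(82, 2)·p = 3321 · (1/410) = 81/10.
E[α(G)] ≥ n − E[|E(G)|] = 82 − 81/10 = 739/10.
Numerically: ≈ 73.9000.
(This is only a lower bound; the true E[α(G)] may be larger.)

E[α(G)] ≥ 739/10 ≈ 73.9000.


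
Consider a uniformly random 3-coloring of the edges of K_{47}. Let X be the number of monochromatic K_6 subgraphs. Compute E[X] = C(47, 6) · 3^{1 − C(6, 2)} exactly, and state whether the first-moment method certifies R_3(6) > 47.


E[X] = C(47, 6) · 3^{1 − 15} = 10737573 · 3^{−14} = 10737573/4782969.
As a reduced fraction: E[X] = 3579191/1594323 ≈ 2.2450.
Is E[X] < 1? NO.
Since E[X] ≥ 1, the first-moment bound is inconclusive at n = 47; it does NOT by itself certify R_3(6) > 47.

E[X] = 3579191/1594323 ≈ 2.2450; E[X] ≥ 1; first-moment method inconclusive here.


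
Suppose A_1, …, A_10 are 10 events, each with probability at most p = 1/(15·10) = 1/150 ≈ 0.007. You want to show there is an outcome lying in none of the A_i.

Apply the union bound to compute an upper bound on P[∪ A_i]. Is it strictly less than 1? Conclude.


Union bound: P[∪_{i=1}^{10} A_i] ≤ Σ_i P[A_i] ≤ 10·p = 10·(1/150) = 1/15.
Numerically: 1/15 ≈ 0.067.
Is 1/15 < 1? YES.
Since P[∪ A_i] ≤ 1/15 < 1, the complement has P[∩ A_i^c] ≥ 1 − 1/15 = 14/15 > 0, so some outcome avoids every A_i.

10·p = 1/15 ≈ 0.067; existence CERTIFIED by the union bound.


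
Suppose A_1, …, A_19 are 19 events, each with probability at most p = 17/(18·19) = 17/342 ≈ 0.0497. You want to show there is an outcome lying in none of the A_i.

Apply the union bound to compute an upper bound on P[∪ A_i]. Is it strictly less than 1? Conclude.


Union bound: P[∪_{i=1}^{19} A_i] ≤ Σ_i P[A_i] ≤ 19·p = 19·(17/342) = 17/18.
Numerically: 17/18 ≈ 0.9444.
Is 17/18 < 1? YES.
Since P[∪ A_i] ≤ 17/18 < 1, the complement has P[∩ A_i^c] ≥ 1 − 17/18 = 1/18 > 0, so some outcome avoids every A_i.

19·p = 17/18 ≈ 0.9444; existence CERTIFIED by the union bound.


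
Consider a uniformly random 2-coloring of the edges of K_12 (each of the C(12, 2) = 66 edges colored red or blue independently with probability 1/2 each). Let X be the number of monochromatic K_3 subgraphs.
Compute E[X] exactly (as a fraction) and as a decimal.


Let X = Σ_S X_S over the C(12, 3) = 220 subsets S of size 3, where X_S = 1 if the K_3 on S is monochromatic.
For a fixed S, the K_3 on S has C(3, 2) = 3 edges. P[all 3 edges red] = (1/2)^3, and likewise for blue, so P[monochromatic] = 2·(1/2)^3 = 2^{1 − 3} = 1/4.
By linearity: E[X] = C(12, 3) · 2^{1 − 3} = 220 · 1/4 = 55.
Numerically: E[X] ≈ 55.000000.

E[X] = C(12,3)·2^(1−C(3,2)) = 55 ≈ 55.000000.


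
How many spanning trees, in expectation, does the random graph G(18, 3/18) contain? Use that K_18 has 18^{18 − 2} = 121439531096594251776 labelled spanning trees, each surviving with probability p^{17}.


K_18 has 18^{18 − 2} = 121439531096594251776 labelled spanning trees.
For each such spanning tree H, let X_H = 1 if all 17 edges of H are present in G. Then P[X_H = 1] = p^{17} = (1/6)^{17} = 1/16926659444736.
By linearity of expectation: E[X] = Σ_H E[X_H] = 121439531096594251776 · p^{17} = 121439531096594251776 · 1/16926659444736 = 14348907/2.
Numerically: E[X] ≈ 7.17e+06.

E[X] = 121439531096594251776 · (1/6)^{17} = 14348907/2 ≈ 7.17e+06.


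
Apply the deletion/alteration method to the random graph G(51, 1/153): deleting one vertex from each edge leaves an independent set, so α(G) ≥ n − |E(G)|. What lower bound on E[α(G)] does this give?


E[|E(G)|] = C(51, 2)·p = 1275 · (1/153) = 25/3.
E[α(G)] ≥ n − E[|E(G)|] = 51 − 25/3 = 128/3.
Numerically: ≈ 42.66667.
(This is only a lower bound; the true E[α(G)] may be larger.)

E[α(G)] ≥ 128/3 ≈ 42.66667.


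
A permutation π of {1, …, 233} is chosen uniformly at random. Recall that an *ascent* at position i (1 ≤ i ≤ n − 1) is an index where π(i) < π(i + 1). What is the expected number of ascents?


Write X = Σ X_I over i = 1, …, 232, with X_I the indicator of one ascent.
There are 232 indicators.
For each fixed i, the pair (π(i), π(i+1)) is a uniformly random ordered pair of distinct values from {1, …, 233}; by symmetry P[π(i) < π(i+1)] = 1/2.
By linearity: E[X] = 232 · (1/2) = (233 − 1) · (1/2) = 116 ≈ 116.000000.

E[X] = 116 = 116.000000.


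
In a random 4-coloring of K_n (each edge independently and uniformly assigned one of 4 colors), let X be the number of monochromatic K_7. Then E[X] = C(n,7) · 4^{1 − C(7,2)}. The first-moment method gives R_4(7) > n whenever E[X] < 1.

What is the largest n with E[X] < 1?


We need C(n, 7) · 4^{1 − 21} < 1, i.e. C(n, 7) < 4^{21 − 1} = 1099511627776.
Check values of n near the boundary:
  n = 175: C(175, 7) = 883208107275; 883208107275 < 1099511627776? YES
  n = 176: C(176, 7) = 919790691600; 919790691600 < 1099511627776? YES
  n = 177: C(177, 7) = 957664425960; 957664425960 < 1099511627776? YES
  n = 178: C(178, 7) = 996867063280; 996867063280 < 1099511627776? YES
  n = 179: C(179, 7) = 1037437234460; 1037437234460 < 1099511627776? YES
  n = 180: C(180, 7) = 1079414463600; 1079414463600 < 1099511627776? YES
  n = 181: C(181, 7) = 1122839183400; 1122839183400 < 1099511627776? NO
The largest n with C(n, 7) < 1099511627776 is n = 180 (where E[X] = 67463403975/68719476736 ≈ 0.981722). Hence R_4(7) > 180, i.e. R_4(7) ≥ 181.

Largest n = 180; hence R_4(7) > 180.


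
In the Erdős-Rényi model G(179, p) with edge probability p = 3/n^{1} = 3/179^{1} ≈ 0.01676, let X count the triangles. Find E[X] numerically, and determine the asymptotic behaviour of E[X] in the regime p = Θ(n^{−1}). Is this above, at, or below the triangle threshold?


Number of potential triangles: C(179, 3) = 939929.
Each occurs with probability p³ ≈ (0.01676)³ ≈ 4.707655e-06.
By linearity: E[X] = C(179, 3)·p³ ≈ 939929 · 4.707655e-06 ≈ 4.4249.
Here α = 1, so p = 3/n is exactly at the triangle threshold p ~ 1/n. Asymptotically E[X] → c³/6 = 3³/6 = 9/2 ≈ 4.5000, a bounded constant. In this regime the triangle count is asymptotically Poisson(c³/6).

E[X] ≈ 4.4249; in regime p = Θ(1/n^{1}) E[X] stays bounded (at the triangle threshold p ~ 1/n).


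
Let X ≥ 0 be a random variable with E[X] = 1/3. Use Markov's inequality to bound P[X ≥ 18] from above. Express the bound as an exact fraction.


μ = E[X] = 1/3, a = 18.
Markov: P[X ≥ 18] ≤ μ/a = (1/3)/18 = 1/54.
Numerically: ≈ 0.018519.
(Since a = 18 > μ = 0.333333, the bound 1/54 is < 1 and informative.)

P[X ≥ 18] ≤ 1/54 ≈ 0.018519.


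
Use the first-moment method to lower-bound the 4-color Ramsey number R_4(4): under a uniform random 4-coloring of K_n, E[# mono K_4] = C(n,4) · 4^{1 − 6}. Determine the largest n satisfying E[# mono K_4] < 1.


We need C(n, 4) · 4^{1 − 6} < 1, i.e. C(n, 4) < 4^{6 − 1} = 1024.
Check values of n near the boundary:
  n = 8: C(8, 4) = 70; 70 < 1024? YES
  n = 9: C(9, 4) = 126; 126 < 1024? YES
  n = 10: C(10, 4) = 210; 210 < 1024? YES
  n = 11: C(11, 4) = 330; 330 < 1024? YES
  n = 12: C(12, 4) = 495; 495 < 1024? YES
  n = 13: C(13, 4) = 715; 715 < 1024? YES
  n = 14: C(14, 4) = 1001; 1001 < 1024? YES
  n = 15: C(15, 4) = 1365; 1365 < 1024? NO
  n = 16: C(16, 4) = 1820; 1820 < 1024? NO
  n = 17: C(17, 4) = 2380; 2380 < 1024? NO
The largest n with C(n, 4) < 1024 is n = 14 (where E[X] = 1001/1024 ≈ 0.97754). Hence R_4(4) > 14, i.e. R_4(4) ≥ 15.

Largest n = 14; hence R_4(4) > 14.


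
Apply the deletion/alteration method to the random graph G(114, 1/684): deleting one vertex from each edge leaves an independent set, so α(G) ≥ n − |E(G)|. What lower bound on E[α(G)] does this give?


E[|E(G)|] = C(114, 2)·p = 6441 · (1/684) = 113/12.
E[α(G)] ≥ n − E[|E(G)|] = 114 − 113/12 = 1255/12.
Numerically: ≈ 104.583.
(This is only a lower bound; the true E[α(G)] may be larger.)

E[α(G)] ≥ 1255/12 ≈ 104.583.


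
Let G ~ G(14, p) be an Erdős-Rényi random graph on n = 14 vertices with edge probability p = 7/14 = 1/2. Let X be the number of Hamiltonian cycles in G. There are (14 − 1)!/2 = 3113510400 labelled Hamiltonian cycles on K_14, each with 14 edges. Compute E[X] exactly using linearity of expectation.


K_14 has (14 − 1)!/2 = 3113510400 labelled Hamiltonian cycles.
For each such Hamiltonian cycle H, let X_H = 1 if all 14 edges of H are present in G. Then P[X_H = 1] = p^{14} = (1/2)^{14} = 1/16384.
By linearity of expectation: E[X] = Σ_H E[X_H] = 3113510400 · p^{14} = 3113510400 · 1/16384 = 6081075/32.
Numerically: E[X] ≈ 1.9e+05.

E[X] = 3113510400 · (1/2)^{14} = 6081075/32 ≈ 1.9e+05.


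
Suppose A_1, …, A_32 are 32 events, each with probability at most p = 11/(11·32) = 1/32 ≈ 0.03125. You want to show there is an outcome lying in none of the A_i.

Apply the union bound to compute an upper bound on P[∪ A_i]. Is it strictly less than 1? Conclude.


Union bound: P[∪_{i=1}^{32} A_i] ≤ Σ_i P[A_i] ≤ 32·p = 32·(1/32) = 1.
Numerically: 1 ≈ 1.00000.
Is 1 < 1? NO.
Since the bound 1 is ≥ 1, the union bound is uninformative here; it does NOT by itself certify existence.

32·p = 1 ≈ 1.00000; existence NOT certified by the union bound.


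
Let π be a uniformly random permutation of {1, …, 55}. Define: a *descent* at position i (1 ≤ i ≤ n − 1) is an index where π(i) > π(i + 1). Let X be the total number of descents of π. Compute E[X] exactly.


Write X = Σ X_I over i = 1, …, 54, with X_I the indicator of one descent.
There are 54 indicators.
For each fixed i, the pair (π(i), π(i+1)) is a uniformly random ordered pair of distinct values from {1, …, 55}; by symmetry P[π(i) > π(i+1)] = 1/2.
By linearity: E[X] = 54 · (1/2) = (55 − 1) · (1/2) = 27 ≈ 27.000000.

E[X] = 27 = 27.000000.


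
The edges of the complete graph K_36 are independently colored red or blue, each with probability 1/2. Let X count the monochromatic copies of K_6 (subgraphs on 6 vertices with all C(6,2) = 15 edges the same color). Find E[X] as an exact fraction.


Let X = Σ_S X_S over the C(36, 6) = 1947792 subsets S of size 6, where X_S = 1 if the K_6 on S is monochromatic.
For a fixed S, the K_6 on S has C(6, 2) = 15 edges. P[all 15 edges red] = (1/2)^15, and likewise for blue, so P[monochromatic] = 2·(1/2)^15 = 2^{1 − 15} = 1/16384.
By linearity: E[X] = C(36, 6) · 2^{1 − 15} = 1947792 · 1/16384 = 121737/1024.
Numerically: E[X] ≈ 118.884.

E[X] = C(36,6)·2^(1−C(6,2)) = 121737/1024 ≈ 118.884.


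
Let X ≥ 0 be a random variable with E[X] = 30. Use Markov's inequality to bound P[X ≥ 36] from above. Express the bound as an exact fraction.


μ = E[X] = 30, a = 36.
Markov: P[X ≥ 36] ≤ μ/a = (30)/36 = 5/6.
Numerically: ≈ 0.833.
(Since a = 36 > μ = 30.000, the bound 5/6 is < 1 and informative.)

P[X ≥ 36] ≤ 5/6 ≈ 0.833.


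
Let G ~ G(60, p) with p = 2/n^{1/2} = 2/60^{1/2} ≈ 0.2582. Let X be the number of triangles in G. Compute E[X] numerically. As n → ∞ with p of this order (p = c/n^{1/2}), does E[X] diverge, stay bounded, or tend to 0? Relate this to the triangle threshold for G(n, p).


Number of potential triangles: C(60, 3) = 34220.
Each occurs with probability p³ ≈ (0.2582)³ ≈ 1.7213259e-02.
By linearity: E[X] = C(60, 3)·p³ ≈ 34220 · 1.7213259e-02 ≈ 589.03773.
Since α = 1/2 < 1, p = c/n^{1/2} ≫ 1/n is above the triangle threshold p ~ 1/n. Asymptotically E[X] ~ (c³/6)·n^{3(1−α)} = (2³/6)·n^{1.5} → ∞; triangles are abundant w.h.p.

E[X] ≈ 589.03773; in regime p = Θ(1/n^{1/2}) E[X] diverges (above the triangle threshold p ~ 1/n).


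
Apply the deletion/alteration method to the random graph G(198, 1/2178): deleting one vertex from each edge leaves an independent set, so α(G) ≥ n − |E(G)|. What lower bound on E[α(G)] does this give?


E[|E(G)|] = C(198, 2)·p = 19503 · (1/2178) = 197/22.
E[α(G)] ≥ n − E[|E(G)|] = 198 − 197/22 = 4159/22.
Numerically: ≈ 189.045455.
(This is only a lower bound; the true E[α(G)] may be larger.)

E[α(G)] ≥ 4159/22 ≈ 189.045455.


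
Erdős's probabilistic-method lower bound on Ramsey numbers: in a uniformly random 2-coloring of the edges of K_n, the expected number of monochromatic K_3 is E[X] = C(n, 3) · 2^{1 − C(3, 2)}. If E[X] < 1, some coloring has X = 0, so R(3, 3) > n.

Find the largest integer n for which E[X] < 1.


We need C(n, 3) · 2^{1 − 3} < 1, i.e. C(n, 3) < 2^{3 − 1} = 4.
Check values of n near the boundary:
  n = 3: C(3, 3) = 1; 1 < 4? YES
  n = 4: C(4, 3) = 4; 4 < 4? NO
The largest n with C(n, 3) < 4 is n = 3 (where E[X] = 1/4 ≈ 0.25000). Hence R(3, 3) > 3, i.e. R(3, 3) ≥ 4.

Largest n = 3; hence R(3, 3) > 3.


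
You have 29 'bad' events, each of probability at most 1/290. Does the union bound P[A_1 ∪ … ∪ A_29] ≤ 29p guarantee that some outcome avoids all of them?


Union bound: P[∪_{i=1}^{29} A_i] ≤ Σ_i P[A_i] ≤ 29·p = 29·(1/290) = 1/10.
Numerically: 1/10 ≈ 0.100.
Is 1/10 < 1? YES.
Since P[∪ A_i] ≤ 1/10 < 1, the complement has P[∩ A_i^c] ≥ 1 − 1/10 = 9/10 > 0, so some outcome avoids every A_i.

29·p = 1/10 ≈ 0.100; existence CERTIFIED by the union bound.


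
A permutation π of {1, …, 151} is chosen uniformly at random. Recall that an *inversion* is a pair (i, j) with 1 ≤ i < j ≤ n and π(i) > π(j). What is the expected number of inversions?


Write X = Σ X_I over the C(151, 2) = 11325 pairs i < j, with X_I the indicator of one inversion.
There are 11325 indicators.
For each fixed pair i < j, the values π(i) and π(j) are two distinct elements of {1, …, 151} in uniformly random order; by symmetry P[π(i) > π(j)] = 1/2.
By linearity: E[X] = 11325 · (1/2) = C(151, 2) · (1/2) = 11325/2 = 11325/2 ≈ 5662.50000.

E[X] = 11325/2 = 5662.50000.


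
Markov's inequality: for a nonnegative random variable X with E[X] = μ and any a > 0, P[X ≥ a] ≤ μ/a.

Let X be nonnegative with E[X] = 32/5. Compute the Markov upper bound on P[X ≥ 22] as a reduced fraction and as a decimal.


μ = E[X] = 32/5, a = 22.
Markov: P[X ≥ 22] ≤ μ/a = (32/5)/22 = 16/55.
Numerically: ≈ 0.291.
(Since a = 22 > μ = 6.400, the bound 16/55 is < 1 and informative.)

P[X ≥ 22] ≤ 16/55 ≈ 0.291.


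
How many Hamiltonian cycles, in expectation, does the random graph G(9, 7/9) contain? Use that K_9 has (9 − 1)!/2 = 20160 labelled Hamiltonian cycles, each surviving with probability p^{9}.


K_9 has (9 − 1)!/2 = 20160 labelled Hamiltonian cycles.
For each such Hamiltonian cycle H, let X_H = 1 if all 9 edges of H are present in G. Then P[X_H = 1] = p^{9} = (7/9)^{9} = 40353607/387420489.
By linearity: E[X] = Σ_H E[X_H] = 20160 · p^{9} = 20160 · 40353607/387420489 = 90392079680/43046721.
Numerically: E[X] ≈ 2099.86.

E[X] = 20160 · (7/9)^{9} = 90392079680/43046721 ≈ 2099.86.


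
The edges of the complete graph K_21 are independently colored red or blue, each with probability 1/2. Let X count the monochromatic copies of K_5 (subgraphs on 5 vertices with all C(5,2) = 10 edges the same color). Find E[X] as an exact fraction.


Let X = Σ_S X_S over the C(21, 5) = 20349 subsets S of size 5, where X_S = 1 if the K_5 on S is monochromatic.
For a fixed S, the K_5 on S has C(5, 2) = 10 edges. P[all 10 edges red] = (1/2)^10, and likewise for blue, so P[monochromatic] = 2·(1/2)^10 = 2^{1 − 10} = 1/512.
Summing: E[X] = C(21, 5) · 2^{1 − 10} = 20349 · 1/512 = 20349/512.
Numerically: E[X] ≈ 39.744141.

E[X] = C(21,5)·2^(1−C(5,2)) = 20349/512 ≈ 39.744141.


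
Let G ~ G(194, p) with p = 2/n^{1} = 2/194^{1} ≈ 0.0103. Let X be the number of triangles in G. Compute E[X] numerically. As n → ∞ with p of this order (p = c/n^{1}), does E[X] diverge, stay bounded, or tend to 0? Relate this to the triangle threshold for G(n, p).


Number of potential triangles: C(194, 3) = 1198144.
Each occurs with probability p³ ≈ (0.0103)³ ≈ 1.09568e-06.
By linearity: E[X] = C(194, 3)·p³ ≈ 1198144 · 1.09568e-06 ≈ 1.313.
Here α = 1, so p = 2/n is exactly at the triangle threshold p ~ 1/n. Asymptotically E[X] → c³/6 = 2³/6 = 4/3 ≈ 1.333, a bounded constant. In this regime the triangle count is asymptotically Poisson(c³/6).

E[X] ≈ 1.313; in regime p = Θ(1/n^{1}) E[X] stays bounded (at the triangle threshold p ~ 1/n).


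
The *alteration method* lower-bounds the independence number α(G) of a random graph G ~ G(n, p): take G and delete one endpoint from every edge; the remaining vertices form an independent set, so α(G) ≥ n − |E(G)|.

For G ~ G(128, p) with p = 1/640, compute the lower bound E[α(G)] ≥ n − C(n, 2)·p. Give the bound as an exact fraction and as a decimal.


E[|E(G)|] = C(128, 2)·p = 8128 · (1/640) = 127/10.
E[α(G)] ≥ n − E[|E(G)|] = 128 − 127/10 = 1153/10.
Numerically: ≈ 115.3000.
(This is only a lower bound; the true E[α(G)] may be larger.)

E[α(G)] ≥ 1153/10 ≈ 115.3000.


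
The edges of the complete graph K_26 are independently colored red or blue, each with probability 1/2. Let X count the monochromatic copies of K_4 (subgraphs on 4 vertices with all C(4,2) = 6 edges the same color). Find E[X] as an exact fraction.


Let X = Σ_S X_S over the C(26, 4) = 14950 subsets S of size 4, where X_S = 1 if the K_4 on S is monochromatic.
For a fixed S, the K_4 on S has C(4, 2) = 6 edges. P[all 6 edges red] = (1/2)^6, and likewise for blue, so P[monochromatic] = 2·(1/2)^6 = 2^{1 − 6} = 1/32.
By linearity: E[X] = C(26, 4) · 2^{1 − 6} = 14950 · 1/32 = 7475/16.
Numerically: E[X] ≈ 467.187500.

E[X] = C(26,4)·2^(1−C(4,2)) = 7475/16 ≈ 467.187500.


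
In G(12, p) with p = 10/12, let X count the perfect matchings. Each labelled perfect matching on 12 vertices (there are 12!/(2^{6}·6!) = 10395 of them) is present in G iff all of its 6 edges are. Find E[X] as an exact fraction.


K_12 has 12!/(2^{6}·6!) = 10395 labelled perfect matchings.
For each such perfect matching H, let X_H = 1 if all 6 edges of H are present in G. Then P[X_H = 1] = p^{6} = (5/6)^{6} = 15625/46656.
By linearity: E[X] = Σ_H E[X_H] = 10395 · p^{6} = 10395 · 15625/46656 = 6015625/1728.
Numerically: E[X] ≈ 3481.

E[X] = 10395 · (5/6)^{6} = 6015625/1728 ≈ 3481.
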